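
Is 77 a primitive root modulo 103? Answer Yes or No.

φ(103) = 103 − 1 = 102 = 2 · 3 · 17.
An element g generates (Z/103Z)^× iff g^(102/q) ≢ 1 (mod 103) for each prime q ∈ {2, 3, 17}.
77^51 ≡ 102 (mod 103)  [q = 2: ≢ 1 ✓]
77^34 ≡ 46 (mod 103)  [q = 3: ≢ 1 ✓]
77^6 ≡ 30 (mod 103)  [q = 17: ≢ 1 ✓]
Every test exponent gives a nontrivial residue, hence 77 generates the full group.

Yes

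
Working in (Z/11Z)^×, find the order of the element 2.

The order of 2 must divide φ(11) = 11 − 1 = 10 = 2 · 5.
Divisors of 10: 1, 2, 5, 10.
Test each divisor d:
2^1 ≡ 2 (mod 11)
2^2 ≡ 4 (mod 11)
2^5 ≡ 10 (mod 11)
2^10 ≡ 1 (mod 11) ✓
Hence ord(2) = 10.

10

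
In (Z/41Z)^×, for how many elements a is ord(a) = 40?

16

φ(41) = 41 − 1 = 40 = 2^3 · 5.
In a cyclic group of order 40, there are φ(d) elements of order d for each divisor d of 40, and zero for non-divisors.
40 = 2^3 · 5 divides 40, and φ(40) = 16.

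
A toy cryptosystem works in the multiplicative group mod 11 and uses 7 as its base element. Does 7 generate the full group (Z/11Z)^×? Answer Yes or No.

Yes

φ(11) = 11 − 1 = 10 = 2 · 5.
It suffices to check that the order of 7 is not a proper divisor of 10: compute 7^(10/q) for q ∈ {2, 5}.
7^5 ≡ 10 (mod 11)  [q = 2: ≢ 1 ✓]
7^2 ≡ 5 (mod 11)  [q = 5: ≢ 1 ✓]
Every test exponent gives a nontrivial residue, hence 7 generates the full group.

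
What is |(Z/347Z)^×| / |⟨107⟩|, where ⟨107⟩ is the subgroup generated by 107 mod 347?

By Lagrange's theorem, ord_347(107) divides φ(347) = 347 − 1 = 346 = 2 · 173.
Divisors of 346: 1, 2, 173, 346.
Compute 107^d (mod 347) for the divisors d until we hit 1:
107^1 ≡ 107 (mod 347)
107^2 ≡ 345 (mod 347)
107^173 ≡ 1 (mod 347) ✓
So ord_347(107) = 173, hence |⟨107⟩| = 173.
The index is φ(347) / ord(107) = 346 / 173 = 2.

2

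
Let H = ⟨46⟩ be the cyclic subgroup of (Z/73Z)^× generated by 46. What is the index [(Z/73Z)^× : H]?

By Lagrange's theorem, ord_73(46) divides φ(73) = 73 − 1 = 72 = 2^3 · 3^2.
Divisors of 72: 1, 2, 3, 4, 6, 8, 9, 12, 18, 24, 36, 72.
Compute 46^d (mod 73) for the divisors d until we hit 1:
46^1 ≡ 46 (mod 73)
46^2 ≡ 72 (mod 73)
46^3 ≡ 27 (mod 73)
46^4 ≡ 1 (mod 73) ✓
The order of 46 is 4, so the subgroup it generates has 4 elements.
Index = |(Z/73Z)^×| / |⟨46⟩| = 72 / 4 = 18.

18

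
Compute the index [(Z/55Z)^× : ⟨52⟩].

2

Since 52 ∈ (Z/55Z)^×, its order divides φ(55) = φ(5·11) = (5−1)·(11−1) = 4·10 = 40 = 2^3 · 5.
Divisors of 40: 1, 2, 4, 5, 8, 10, 20, 40.
Compute 52^d (mod 55) for the divisors d until we hit 1:
52^1 ≡ 52
52^2 ≡ 9
52^4 ≡ 26
52^5 ≡ 32
52^8 ≡ 16
52^10 ≡ 34
52^20 ≡ 1
The order of 52 is 20, so the subgroup it generates has 20 elements.
The index is φ(55) / ord(52) = 40 / 20 = 2.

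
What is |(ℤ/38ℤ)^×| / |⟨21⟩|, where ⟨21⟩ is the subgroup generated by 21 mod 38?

1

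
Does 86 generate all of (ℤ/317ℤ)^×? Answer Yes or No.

Yes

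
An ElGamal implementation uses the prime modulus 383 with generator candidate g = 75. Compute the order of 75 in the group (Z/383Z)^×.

191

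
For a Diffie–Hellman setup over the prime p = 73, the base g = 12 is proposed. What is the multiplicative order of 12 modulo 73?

By Lagrange's theorem, ord_73(12) divides φ(73) = 73 − 1 = 72 = 2^3 · 3^2.
Divisors of 72: 1, 2, 3, 4, 6, 8, 9, 12, 18, 24, 36, 72.
Evaluate successive powers at the divisors of 72:
12^1 ≡ 12
12^2 ≡ 71
12^3 ≡ 49
12^4 ≡ 4
12^6 ≡ 65
12^8 ≡ 16
12^9 ≡ 46
12^12 ≡ 64
12^18 ≡ 72
12^24 ≡ 8
12^36 ≡ 1
The smallest such exponent is 36, so the order of 12 is 36.

36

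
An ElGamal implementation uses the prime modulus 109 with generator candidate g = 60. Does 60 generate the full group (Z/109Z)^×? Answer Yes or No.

φ(109) = 109 − 1 = 108 = 2^2 · 3^3.
60 is a primitive root mod 109 iff 60^(φ(109)/q) ≢ 1 for every prime q | φ(109), i.e. q ∈ {2, 3}.
60^54 ≡ 1 (mod 109)  [q = 2: ≡ 1 ✗]
60^36 ≡ 45 (mod 109)  [q = 3: ≢ 1 ✓]
Since 60^54 ≡ 1, the order of 60 divides 54 < 108, so 60 is not a primitive root.

No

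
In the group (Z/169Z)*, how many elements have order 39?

24

φ(169) = φ(13^2) = 13·(13−1) = 156 = 2^2 · 3 · 13.
Since (Z/169Z)^× is cyclic of order 156, the number of elements of order d is φ(d) when d | 156 and 0 otherwise.
39 = 3 · 13 divides 156, and φ(39) = 24.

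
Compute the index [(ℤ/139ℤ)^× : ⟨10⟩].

3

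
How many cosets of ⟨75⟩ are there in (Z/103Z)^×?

1

Since 75 ∈ (Z/103Z)^×, its order divides φ(103) = 103 − 1 = 102 = 2 · 3 · 17.
Divisors of 102: 1, 2, 3, 6, 17, 34, 51, 102.
Check 75^d mod 103 for each divisor in increasing order:
75^1 ≡ 75 (mod 103)
75^2 ≡ 63 (mod 103)
75^3 ≡ 90 (mod 103)
75^6 ≡ 66 (mod 103)
75^17 ≡ 47 (mod 103)
75^34 ≡ 46 (mod 103)
75^51 ≡ 102 (mod 103)
75^102 ≡ 1 (mod 103) ✓
The order of 75 is 102, so the subgroup it generates has 102 elements.
[(Z/103Z)^× : ⟨75⟩] = 102/102 = 1.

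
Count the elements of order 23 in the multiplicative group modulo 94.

22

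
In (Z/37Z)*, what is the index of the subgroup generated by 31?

9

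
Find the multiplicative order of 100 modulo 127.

21

ord(100) | φ(127) = 127 − 1 = 126 = 2 · 3^2 · 7.
Divisors of 126: 1, 2, 3, 6, 7, 9, 14, 18, 21, 42, 63, 126.
Compute 100^d (mod 127) for the divisors d until we hit 1:
100^1 ≡ 100
100^2 ≡ 94
100^3 ≡ 2
100^6 ≡ 4
100^7 ≡ 19
100^9 ≡ 8
100^14 ≡ 107
100^18 ≡ 64
100^21 ≡ 1
Therefore the multiplicative order of 100 modulo 127 is 21.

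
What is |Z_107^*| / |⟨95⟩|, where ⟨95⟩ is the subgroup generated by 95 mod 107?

ord(95) | φ(107) = 107 − 1 = 106 = 2 · 53.
Divisors of 106: 1, 2, 53, 106.
Evaluate successive powers at the divisors of 106:
95^1 ≡ 95 (mod 107)
95^2 ≡ 37 (mod 107)
95^53 ≡ 106 (mod 107)
95^106 ≡ 1 (mod 107) ✓
Thus |⟨95⟩| = ord(95) = 106.
Index = |(Z/107Z)^×| / |⟨95⟩| = 106 / 106 = 1.

1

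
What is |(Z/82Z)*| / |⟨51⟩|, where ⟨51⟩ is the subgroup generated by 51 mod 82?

ord(51) | φ(82) = φ(2)·φ(41) = 1·40 = 40 = 2^3 · 5.
Divisors of 40: 1, 2, 4, 5, 8, 10, 20, 40.
Compute 51^d (mod 82) for the divisors d until we hit 1:
51^1 ≡ 51 (mod 82)
51^2 ≡ 59 (mod 82)
51^4 ≡ 37 (mod 82)
51^5 ≡ 1 (mod 82) ✓
Thus |⟨51⟩| = ord(51) = 5.
The index is φ(82) / ord(51) = 40 / 5 = 8.

8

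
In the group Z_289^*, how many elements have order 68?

32

φ(289) = φ(17^2) = 17·(17−1) = 272 = 2^4 · 17.
Since (Z/289Z)^× is cyclic of order 272, the number of elements of order d is φ(d) when d | 272 and 0 otherwise.
68 = 2^2 · 17 divides 272, and φ(68) = 32.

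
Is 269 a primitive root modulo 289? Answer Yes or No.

Yes

φ(289) = φ(17^2) = 17·(17−1) = 272 = 2^4 · 17.
269 is a primitive root mod 289 iff 269^(φ(289)/q) ≢ 1 for every prime q | φ(289), i.e. q ∈ {2, 17}.
269^136 ≡ 288 (mod 289)  [q = 2: ≢ 1 ✓]
269^16 ≡ 69 (mod 289)  [q = 17: ≢ 1 ✓]
None equal 1, so ord_289(269) = 272: 269 is a primitive root.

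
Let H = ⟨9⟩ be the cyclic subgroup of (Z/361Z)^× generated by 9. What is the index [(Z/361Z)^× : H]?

2

The order of 9 must divide φ(361) = φ(19^2) = 19·(19−1) = 342 = 2 · 3^2 · 19.
Divisors of 342: 1, 2, 3, 6, 9, 18, 19, 38, 57, 114, 171, 342.
Compute 9^d (mod 361) for the divisors d until we hit 1:
9^1 ≡ 9
9^2 ≡ 81
9^3 ≡ 7
9^6 ≡ 49
9^9 ≡ 343
9^18 ≡ 324
9^19 ≡ 28
9^38 ≡ 62
9^57 ≡ 292
9^114 ≡ 68
9^171 ≡ 1
The order of 9 is 171, so the subgroup it generates has 171 elements.
Index = |(Z/361Z)^×| / |⟨9⟩| = 342 / 171 = 2.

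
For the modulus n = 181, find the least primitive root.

2

φ(181) = 181 − 1 = 180 = 2^2 · 3^2 · 5.
Test candidates g = 2, 3, … against the prime factors q ∈ {2, 3, 5} of φ(181): g is a generator iff g^(180/q) ≢ 1 for every such q.
g = 2: 2^90 ≡ 180; 2^60 ≡ 48; 2^36 ≡ 59 — none is 1, so 2 is a primitive root.
Hence the least primitive root of 181 is 2.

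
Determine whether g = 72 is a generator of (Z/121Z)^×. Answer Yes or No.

φ(121) = φ(11^2) = 11·(11−1) = 110 = 2 · 5 · 11.
72 is a primitive root mod 121 iff 72^(φ(121)/q) ≢ 1 for every prime q | φ(121), i.e. q ∈ {2, 5, 11}.
72^55 ≡ 120 (mod 121)  [q = 2: ≢ 1 ✓]
72^22 ≡ 3 (mod 121)  [q = 5: ≢ 1 ✓]
72^10 ≡ 45 (mod 121)  [q = 11: ≢ 1 ✓]
All checks pass, so 72 has order 110 and is a primitive root modulo 121.

Yes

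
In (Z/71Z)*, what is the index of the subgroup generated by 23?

5

By Lagrange's theorem, ord_71(23) divides φ(71) = 71 − 1 = 70 = 2 · 5 · 7.
Divisors of 70: 1, 2, 5, 7, 10, 14, 35, 70.
Evaluate successive powers at the divisors of 70:
23^1 ≡ 23 (mod 71)
23^2 ≡ 32 (mod 71)
23^5 ≡ 51 (mod 71)
23^7 ≡ 70 (mod 71)
23^10 ≡ 45 (mod 71)
23^14 ≡ 1 (mod 71) ✓
The order of 23 is 14, so the subgroup it generates has 14 elements.
[(Z/71Z)^× : ⟨23⟩] = 70/14 = 5.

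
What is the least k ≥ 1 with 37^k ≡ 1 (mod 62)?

ord(37) | φ(62) = φ(2)·φ(31) = 1·30 = 30 = 2 · 3 · 5.
Divisors of 30: 1, 2, 3, 5, 6, 10, 15, 30.
Test each divisor d:
37^1 ≡ 37 (mod 62)
37^2 ≡ 5 (mod 62)
37^3 ≡ 61 (mod 62)
37^5 ≡ 57 (mod 62)
37^6 ≡ 1 (mod 62) ✓
Therefore the multiplicative order of 37 modulo 62 is 6.

6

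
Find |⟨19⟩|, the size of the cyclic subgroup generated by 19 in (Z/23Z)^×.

22

Since 19 ∈ (Z/23Z)^×, its order divides φ(23) = 23 − 1 = 22 = 2 · 11.
Divisors of 22: 1, 2, 11, 22.
Test each divisor d:
19^1 ≡ 19 (mod 23)
19^2 ≡ 16 (mod 23)
19^11 ≡ 22 (mod 23)
19^22 ≡ 1 (mod 23) ✓
Therefore the multiplicative order of 19 modulo 23 is 22.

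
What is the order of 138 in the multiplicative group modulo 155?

60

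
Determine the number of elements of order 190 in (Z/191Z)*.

φ(191) = 191 − 1 = 190 = 2 · 5 · 19.
In a cyclic group of order 190, there are φ(d) elements of order d for each divisor d of 190, and zero for non-divisors.
190 = 2 · 5 · 19 divides 190, and φ(190) = 72.

72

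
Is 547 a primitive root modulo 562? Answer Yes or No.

φ(562) = φ(2)·φ(281) = 1·280 = 280 = 2^3 · 5 · 7.
An element g generates (Z/562Z)^× iff g^(280/q) ≢ 1 (mod 562) for each prime q ∈ {2, 5, 7}.
547^140 ≡ 561 (mod 562)  [q = 2: ≢ 1 ✓]
547^56 ≡ 371 (mod 562)  [q = 5: ≢ 1 ✓]
547^40 ≡ 59 (mod 562)  [q = 7: ≢ 1 ✓]
All checks pass, so 547 has order 280 and is a primitive root modulo 562.

Yes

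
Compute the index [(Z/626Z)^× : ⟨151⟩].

6

By Lagrange's theorem, ord_626(151) divides φ(626) = φ(2)·φ(313) = 1·312 = 312 = 2^3 · 3 · 13.
Divisors of 312: 1, 2, 3, 4, 6, 8, 12, 13, 24, 26, 39, 52, 78, 104, 156, 312.
Check 151^d mod 626 for each divisor in increasing order:
151^1 ≡ 151
151^2 ≡ 265
151^3 ≡ 577
151^4 ≡ 113
151^6 ≡ 523
151^8 ≡ 249
151^12 ≡ 593
151^13 ≡ 25
151^24 ≡ 463
151^26 ≡ 625
151^39 ≡ 601
151^52 ≡ 1
The order of 151 is 52, so the subgroup it generates has 52 elements.
Index = |(Z/626Z)^×| / |⟨151⟩| = 312 / 52 = 6.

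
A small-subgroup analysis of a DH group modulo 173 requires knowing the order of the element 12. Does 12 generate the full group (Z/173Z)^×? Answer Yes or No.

Yes

φ(173) = 173 − 1 = 172 = 2^2 · 43.
Test 12^(172/q) mod 173 for each prime factor q of 172:
12^86 ≡ 172 (mod 173)  [q = 2: ≢ 1 ✓]
12^4 ≡ 149 (mod 173)  [q = 43: ≢ 1 ✓]
All checks pass, so 12 has order 172 and is a primitive root modulo 173.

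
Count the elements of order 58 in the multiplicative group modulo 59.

28

φ(59) = 59 − 1 = 58 = 2 · 29.
Since (Z/59Z)^× is cyclic of order 58, the number of elements of order d is φ(d) when d | 58 and 0 otherwise.
58 = 2 · 29 divides 58, and φ(58) = 28.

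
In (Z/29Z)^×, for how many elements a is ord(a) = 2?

1

φ(29) = 29 − 1 = 28 = 2^2 · 7.
In a cyclic group of order 28, there are φ(d) elements of order d for each divisor d of 28, and zero for non-divisors.
2 | 28, and φ(2) = 2 − 1 = 1.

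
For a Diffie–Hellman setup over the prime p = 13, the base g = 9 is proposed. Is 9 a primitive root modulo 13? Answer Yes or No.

φ(13) = 13 − 1 = 12 = 2^2 · 3.
Test 9^(12/q) mod 13 for each prime factor q of 12:
9^6 ≡ 1 (mod 13)  [q = 2: ≡ 1 ✗]
9^4 ≡ 9 (mod 13)  [q = 3: ≢ 1 ✓]
The check at q = 2 fails, so 9 generates a proper subgroup.

No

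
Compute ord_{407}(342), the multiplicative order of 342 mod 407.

9

ord(342) | φ(407) = φ(11·37) = (11−1)·(37−1) = 10·36 = 360 = 2^3 · 3^2 · 5.
Divisors of 360: 1, 2, 3, 4, 5, 6, 8, 9, 10, 12, 15, 18, 20, 24, 30, 36, 40, 45, 60, 72, 90, 120, 180, 360.
Compute 342^d (mod 407) for the divisors d until we hit 1:
342^1 ≡ 342
342^2 ≡ 155
342^3 ≡ 100
342^4 ≡ 12
342^5 ≡ 34
342^6 ≡ 232
342^8 ≡ 144
342^9 ≡ 1
So ord_407(342) = 9.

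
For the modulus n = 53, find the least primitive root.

2

φ(53) = 53 − 1 = 52 = 2^2 · 13.
Test candidates g = 2, 3, … against the prime factors q ∈ {2, 13} of φ(53): g is a generator iff g^(52/q) ≢ 1 for every such q.
g = 2: 2^26 ≡ 52; 2^4 ≡ 16 — none is 1, so 2 is a primitive root.
So 2 is the smallest generator of (Z/53Z)^×.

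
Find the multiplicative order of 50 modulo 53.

52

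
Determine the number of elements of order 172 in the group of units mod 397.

0

φ(397) = 397 − 1 = 396 = 2^2 · 3^2 · 11.
(Z/397Z)^× is cyclic (|G| = 396); a cyclic group of order m has exactly φ(d) elements of each order d | m, and none otherwise.
Since 172 ∤ 396, the count is 0.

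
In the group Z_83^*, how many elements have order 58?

0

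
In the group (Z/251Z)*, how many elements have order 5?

4

φ(251) = 251 − 1 = 250 = 2 · 5^3.
Since (Z/251Z)^× is cyclic of order 250, the number of elements of order d is φ(d) when d | 250 and 0 otherwise.
5 | 250, and φ(5) = 5 − 1 = 4.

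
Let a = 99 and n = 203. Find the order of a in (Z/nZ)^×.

4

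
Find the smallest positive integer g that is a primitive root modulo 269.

2

φ(269) = 269 − 1 = 268 = 2^2 · 67.
g is a primitive root iff g^(268/q) ≢ 1 (mod 269) for each prime q ∈ {2, 67}.
g = 2: 2^134 ≡ 268; 2^4 ≡ 16 — none is 1, so 2 is a primitive root.
The smallest primitive root modulo 269 is 2.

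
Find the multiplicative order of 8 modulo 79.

13

The order of 8 must divide φ(79) = 79 − 1 = 78 = 2 · 3 · 13.
Divisors of 78: 1, 2, 3, 6, 13, 26, 39, 78.
Evaluate successive powers at the divisors of 78:
8^1 ≡ 8 (mod 79)
8^2 ≡ 64 (mod 79)
8^3 ≡ 38 (mod 79)
8^6 ≡ 22 (mod 79)
8^13 ≡ 1 (mod 79) ✓
Therefore the multiplicative order of 8 modulo 79 is 13.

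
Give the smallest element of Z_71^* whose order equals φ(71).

7

φ(71) = 71 − 1 = 70 = 2 · 5 · 7.
g is a primitive root iff g^(70/q) ≢ 1 (mod 71) for each prime q ∈ {2, 5, 7}.
g = 2: 2^35 ≡ 1 — hits 1, so not a primitive root.
g = 3: 3^35 ≡ 1 — hits 1, so not a primitive root.
g = 4: 4^35 ≡ 1 — hits 1, so not a primitive root.
g = 5: 5^35 ≡ 1 — hits 1, so not a primitive root.
g = 6: 6^35 ≡ 1 — hits 1, so not a primitive root.
g = 7: 7^35 ≡ 70; 7^14 ≡ 54; 7^10 ≡ 45 — none is 1, so 7 is a primitive root.
The smallest primitive root modulo 71 is 7.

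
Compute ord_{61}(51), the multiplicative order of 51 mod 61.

ord(51) | φ(61) = 61 − 1 = 60 = 2^2 · 3 · 5.
Divisors of 60: 1, 2, 3, 4, 5, 6, 10, 12, 15, 20, 30, 60.
Test each divisor d:
51^1 ≡ 51 (mod 61)
51^2 ≡ 39 (mod 61)
51^3 ≡ 37 (mod 61)
51^4 ≡ 57 (mod 61)
51^5 ≡ 40 (mod 61)
51^6 ≡ 27 (mod 61)
51^10 ≡ 14 (mod 61)
51^12 ≡ 58 (mod 61)
51^15 ≡ 11 (mod 61)
51^20 ≡ 13 (mod 61)
51^30 ≡ 60 (mod 61)
51^60 ≡ 1 (mod 61) ✓
So ord_61(51) = 60.

60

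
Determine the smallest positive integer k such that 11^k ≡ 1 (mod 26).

The order of 11 must divide φ(26) = φ(2)·φ(13) = 1·12 = 12 = 2^2 · 3.
Divisors of 12: 1, 2, 3, 4, 6, 12.
Evaluate successive powers at the divisors of 12:
11^1 ≡ 11 (mod 26)
11^2 ≡ 17 (mod 26)
11^3 ≡ 5 (mod 26)
11^4 ≡ 3 (mod 26)
11^6 ≡ 25 (mod 26)
11^12 ≡ 1 (mod 26) ✓
The smallest such exponent is 12, so the order of 11 is 12.

12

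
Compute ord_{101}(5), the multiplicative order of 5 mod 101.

25

The order of 5 must divide φ(101) = 101 − 1 = 100 = 2^2 · 5^2.
Divisors of 100: 1, 2, 4, 5, 10, 20, 25, 50, 100.
Evaluate successive powers at the divisors of 100:
5^1 ≡ 5 (mod 101)
5^2 ≡ 25 (mod 101)
5^4 ≡ 19 (mod 101)
5^5 ≡ 95 (mod 101)
5^10 ≡ 36 (mod 101)
5^20 ≡ 84 (mod 101)
5^25 ≡ 1 (mod 101) ✓
Therefore the multiplicative order of 5 modulo 101 is 25.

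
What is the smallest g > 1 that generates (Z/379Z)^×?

2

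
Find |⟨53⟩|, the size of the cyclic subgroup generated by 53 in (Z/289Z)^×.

136

ord(53) | φ(289) = φ(17^2) = 17·(17−1) = 272 = 2^4 · 17.
Divisors of 272: 1, 2, 4, 8, 16, 17, 34, 68, 136, 272.
Evaluate successive powers at the divisors of 272:
53^1 ≡ 53 (mod 289)
53^2 ≡ 208 (mod 289)
53^4 ≡ 203 (mod 289)
53^8 ≡ 171 (mod 289)
53^16 ≡ 52 (mod 289)
53^17 ≡ 155 (mod 289)
53^34 ≡ 38 (mod 289)
53^68 ≡ 288 (mod 289)
53^136 ≡ 1 (mod 289) ✓
Hence ord(53) = 136.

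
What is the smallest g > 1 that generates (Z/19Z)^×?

2

φ(19) = 19 − 1 = 18 = 2 · 3^2.
Test candidates g = 2, 3, … against the prime factors q ∈ {2, 3} of φ(19): g is a generator iff g^(18/q) ≢ 1 for every such q.
g = 2: 2^9 ≡ 18; 2^6 ≡ 7 — none is 1, so 2 is a primitive root.
The smallest primitive root modulo 19 is 2.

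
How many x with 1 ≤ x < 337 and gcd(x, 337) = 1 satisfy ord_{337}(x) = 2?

1

φ(337) = 337 − 1 = 336 = 2^4 · 3 · 7.
In a cyclic group of order 336, there are φ(d) elements of order d for each divisor d of 336, and zero for non-divisors.
2 | 336, and φ(2) = 2 − 1 = 1.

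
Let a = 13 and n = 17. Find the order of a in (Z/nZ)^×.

The order of 13 must divide φ(17) = 17 − 1 = 16 = 2^4.
Divisors of 16: 1, 2, 4, 8, 16.
Test each divisor d:
13^1 ≡ 13 (mod 17)
13^2 ≡ 16 (mod 17)
13^4 ≡ 1 (mod 17) ✓
The smallest such exponent is 4, so the order of 13 is 4.

4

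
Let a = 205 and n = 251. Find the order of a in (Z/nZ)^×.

125

The order of 205 must divide φ(251) = 251 − 1 = 250 = 2 · 5^3.
Divisors of 250: 1, 2, 5, 10, 25, 50, 125, 250.
Evaluate successive powers at the divisors of 250:
205^1 ≡ 205
205^2 ≡ 108
205^5 ≡ 94
205^10 ≡ 51
205^25 ≡ 20
205^50 ≡ 149
205^125 ≡ 1
So ord_251(205) = 125.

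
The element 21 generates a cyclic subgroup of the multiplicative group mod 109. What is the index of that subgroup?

4

The order of 21 must divide φ(109) = 109 − 1 = 108 = 2^2 · 3^3.
Divisors of 108: 1, 2, 3, 4, 6, 9, 12, 18, 27, 36, 54, 108.
Check 21^d mod 109 for each divisor in increasing order:
21^1 ≡ 21 (mod 109)
21^2 ≡ 5 (mod 109)
21^3 ≡ 105 (mod 109)
21^4 ≡ 25 (mod 109)
21^6 ≡ 16 (mod 109)
21^9 ≡ 45 (mod 109)
21^12 ≡ 38 (mod 109)
21^18 ≡ 63 (mod 109)
21^27 ≡ 1 (mod 109) ✓
The order of 21 is 27, so the subgroup it generates has 27 elements.
Index = |(Z/109Z)^×| / |⟨21⟩| = 108 / 27 = 4.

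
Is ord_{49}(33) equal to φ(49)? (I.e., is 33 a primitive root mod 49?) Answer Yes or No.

Yes

φ(49) = φ(7^2) = 7·(7−1) = 42 = 2 · 3 · 7.
It suffices to check that the order of 33 is not a proper divisor of 42: compute 33^(42/q) for q ∈ {2, 3, 7}.
33^21 ≡ 48 (mod 49)  [q = 2: ≢ 1 ✓]
33^14 ≡ 18 (mod 49)  [q = 3: ≢ 1 ✓]
33^6 ≡ 8 (mod 49)  [q = 7: ≢ 1 ✓]
All checks pass, so 33 has order 42 and is a primitive root modulo 49.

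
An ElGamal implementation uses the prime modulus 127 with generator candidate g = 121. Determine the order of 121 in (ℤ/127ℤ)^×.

The order of 121 must divide φ(127) = 127 − 1 = 126 = 2 · 3^2 · 7.
Divisors of 126: 1, 2, 3, 6, 7, 9, 14, 18, 21, 42, 63, 126.
Evaluate successive powers at the divisors of 126:
121^1 ≡ 121 (mod 127)
121^2 ≡ 36 (mod 127)
121^3 ≡ 38 (mod 127)
121^6 ≡ 47 (mod 127)
121^7 ≡ 99 (mod 127)
121^9 ≡ 8 (mod 127)
121^14 ≡ 22 (mod 127)
121^18 ≡ 64 (mod 127)
121^21 ≡ 19 (mod 127)
121^42 ≡ 107 (mod 127)
121^63 ≡ 1 (mod 127) ✓
The smallest such exponent is 63, so the order of 121 is 63.

63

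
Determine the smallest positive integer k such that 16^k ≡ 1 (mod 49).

21

Since 16 ∈ (Z/49Z)^×, its order divides φ(49) = φ(7^2) = 7·(7−1) = 42 = 2 · 3 · 7.
Divisors of 42: 1, 2, 3, 6, 7, 14, 21, 42.
Evaluate successive powers at the divisors of 42:
16^1 ≡ 16 (mod 49)
16^2 ≡ 11 (mod 49)
16^3 ≡ 29 (mod 49)
16^6 ≡ 8 (mod 49)
16^7 ≡ 30 (mod 49)
16^14 ≡ 18 (mod 49)
16^21 ≡ 1 (mod 49) ✓
So ord_49(16) = 21.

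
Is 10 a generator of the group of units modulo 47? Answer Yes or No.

φ(47) = 47 − 1 = 46 = 2 · 23.
10 is a primitive root mod 47 iff 10^(φ(47)/q) ≢ 1 for every prime q | φ(47), i.e. q ∈ {2, 23}.
10^23 ≡ 46 (mod 47)  [q = 2: ≢ 1 ✓]
10^2 ≡ 6 (mod 47)  [q = 23: ≢ 1 ✓]
None equal 1, so ord_47(10) = 46: 10 is a primitive root.

Yes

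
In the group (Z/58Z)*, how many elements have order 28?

φ(58) = φ(2)·φ(29) = 1·28 = 28 = 2^2 · 7.
Since (Z/58Z)^× is cyclic of order 28, the number of elements of order d is φ(d) when d | 28 and 0 otherwise.
28 = 2^2 · 7 divides 28, and φ(28) = 12.

12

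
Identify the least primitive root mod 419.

2

φ(419) = 419 − 1 = 418 = 2 · 11 · 19.
Test candidates g = 2, 3, … against the prime factors q ∈ {2, 11, 19} of φ(419): g is a generator iff g^(418/q) ≢ 1 for every such q.
g = 2: 2^209 ≡ 418; 2^38 ≡ 334; 2^22 ≡ 114 — none is 1, so 2 is a primitive root.
Hence the least primitive root of 419 is 2.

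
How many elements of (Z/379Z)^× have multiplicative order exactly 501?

0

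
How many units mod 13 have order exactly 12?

φ(13) = 13 − 1 = 12 = 2^2 · 3.
Since (Z/13Z)^× is cyclic of order 12, the number of elements of order d is φ(d) when d | 12 and 0 otherwise.
12 = 2^2 · 3 divides 12, and φ(12) = 4.

4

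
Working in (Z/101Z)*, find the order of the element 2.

100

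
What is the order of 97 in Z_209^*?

The order of 97 must divide φ(209) = φ(11·19) = (11−1)·(19−1) = 10·18 = 180 = 2^2 · 3^2 · 5.
Divisors of 180: 1, 2, 3, 4, 5, 6, 9, 10, 12, 15, 18, 20, 30, 36, 45, 60, 90, 180.
Test each divisor d:
97^1 ≡ 97
97^2 ≡ 4
97^3 ≡ 179
97^4 ≡ 16
97^5 ≡ 89
97^6 ≡ 64
97^9 ≡ 170
97^10 ≡ 188
97^12 ≡ 125
97^15 ≡ 12
97^18 ≡ 58
97^20 ≡ 23
97^30 ≡ 144
97^36 ≡ 20
97^45 ≡ 56
97^60 ≡ 45
97^90 ≡ 1
So ord_209(97) = 90.

90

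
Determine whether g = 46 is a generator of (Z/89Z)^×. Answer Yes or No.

φ(89) = 89 − 1 = 88 = 2^3 · 11.
An element g generates (Z/89Z)^× iff g^(88/q) ≢ 1 (mod 89) for each prime q ∈ {2, 11}.
46^44 ≡ 88 (mod 89)  [q = 2: ≢ 1 ✓]
46^8 ≡ 67 (mod 89)  [q = 11: ≢ 1 ✓]
All checks pass, so 46 has order 88 and is a primitive root modulo 89.

Yes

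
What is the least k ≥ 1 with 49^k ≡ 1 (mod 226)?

7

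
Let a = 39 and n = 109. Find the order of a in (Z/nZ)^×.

108

ord(39) | φ(109) = 109 − 1 = 108 = 2^2 · 3^3.
Divisors of 108: 1, 2, 3, 4, 6, 9, 12, 18, 27, 36, 54, 108.
Evaluate successive powers at the divisors of 108:
39^1 ≡ 39 (mod 109)
39^2 ≡ 104 (mod 109)
39^3 ≡ 23 (mod 109)
39^4 ≡ 25 (mod 109)
39^6 ≡ 93 (mod 109)
39^9 ≡ 68 (mod 109)
39^12 ≡ 38 (mod 109)
39^18 ≡ 46 (mod 109)
39^27 ≡ 76 (mod 109)
39^36 ≡ 45 (mod 109)
39^54 ≡ 108 (mod 109)
39^108 ≡ 1 (mod 109) ✓
Therefore the multiplicative order of 39 modulo 109 is 108.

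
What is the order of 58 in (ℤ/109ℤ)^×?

The order of 58 must divide φ(109) = 109 − 1 = 108 = 2^2 · 3^3.
Divisors of 108: 1, 2, 3, 4, 6, 9, 12, 18, 27, 36, 54, 108.
Test each divisor d:
58^1 ≡ 58 (mod 109)
58^2 ≡ 94 (mod 109)
58^3 ≡ 2 (mod 109)
58^4 ≡ 7 (mod 109)
58^6 ≡ 4 (mod 109)
58^9 ≡ 8 (mod 109)
58^12 ≡ 16 (mod 109)
58^18 ≡ 64 (mod 109)
58^27 ≡ 76 (mod 109)
58^36 ≡ 63 (mod 109)
58^54 ≡ 108 (mod 109)
58^108 ≡ 1 (mod 109) ✓
So ord_109(58) = 108.

108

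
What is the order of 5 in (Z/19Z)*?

9

ord(5) | φ(19) = 19 − 1 = 18 = 2 · 3^2.
Divisors of 18: 1, 2, 3, 6, 9, 18.
Check 5^d mod 19 for each divisor in increasing order:
5^1 ≡ 5
5^2 ≡ 6
5^3 ≡ 11
5^6 ≡ 7
5^9 ≡ 1
So ord_19(5) = 9.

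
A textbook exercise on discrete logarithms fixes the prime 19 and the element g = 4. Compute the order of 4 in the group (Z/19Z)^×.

9

By Lagrange's theorem, ord_19(4) divides φ(19) = 19 − 1 = 18 = 2 · 3^2.
Divisors of 18: 1, 2, 3, 6, 9, 18.
Check 4^d mod 19 for each divisor in increasing order:
4^1 ≡ 4 (mod 19)
4^2 ≡ 16 (mod 19)
4^3 ≡ 7 (mod 19)
4^6 ≡ 11 (mod 19)
4^9 ≡ 1 (mod 19) ✓
Therefore the multiplicative order of 4 modulo 19 is 9.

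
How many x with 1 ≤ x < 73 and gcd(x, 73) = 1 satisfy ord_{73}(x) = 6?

2

φ(73) = 73 − 1 = 72 = 2^3 · 3^2.
Since (Z/73Z)^× is cyclic of order 72, the number of elements of order d is φ(d) when d | 72 and 0 otherwise.
6 = 2 · 3 divides 72, and φ(6) = 2.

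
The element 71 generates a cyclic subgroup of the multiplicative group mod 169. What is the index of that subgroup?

The order of 71 must divide φ(169) = φ(13^2) = 13·(13−1) = 156 = 2^2 · 3 · 13.
Divisors of 156: 1, 2, 3, 4, 6, 12, 13, 26, 39, 52, 78, 156.
Compute 71^d (mod 169) for the divisors d until we hit 1:
71^1 ≡ 71 (mod 169)
71^2 ≡ 140 (mod 169)
71^3 ≡ 138 (mod 169)
71^4 ≡ 165 (mod 169)
71^6 ≡ 116 (mod 169)
71^12 ≡ 105 (mod 169)
71^13 ≡ 19 (mod 169)
71^26 ≡ 23 (mod 169)
71^39 ≡ 99 (mod 169)
71^52 ≡ 22 (mod 169)
71^78 ≡ 168 (mod 169)
71^156 ≡ 1 (mod 169) ✓
The order of 71 is 156, so the subgroup it generates has 156 elements.
[(Z/169Z)^× : ⟨71⟩] = 156/156 = 1.

1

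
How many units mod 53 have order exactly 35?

0

φ(53) = 53 − 1 = 52 = 2^2 · 13.
In a cyclic group of order 52, there are φ(d) elements of order d for each divisor d of 52, and zero for non-divisors.
35 does not divide 52, so no element of (Z/53Z)^× has order 35.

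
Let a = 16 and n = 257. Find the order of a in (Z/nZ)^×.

Since 16 ∈ (Z/257Z)^×, its order divides φ(257) = 257 − 1 = 256 = 2^8.
Divisors of 256: 1, 2, 4, 8, 16, 32, 64, 128, 256.
Compute 16^d (mod 257) for the divisors d until we hit 1:
16^1 ≡ 16
16^2 ≡ 256
16^4 ≡ 1
Therefore the multiplicative order of 16 modulo 257 is 4.

4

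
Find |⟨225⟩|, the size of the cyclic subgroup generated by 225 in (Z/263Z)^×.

Since 225 ∈ (Z/263Z)^×, its order divides φ(263) = 263 − 1 = 262 = 2 · 131.
Divisors of 262: 1, 2, 131, 262.
Evaluate successive powers at the divisors of 262:
225^1 ≡ 225
225^2 ≡ 129
225^131 ≡ 1
The smallest such exponent is 131, so the order of 225 is 131.

131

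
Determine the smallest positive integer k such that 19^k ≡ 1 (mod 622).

310

ord(19) | φ(622) = φ(2)·φ(311) = 1·310 = 310 = 2 · 5 · 31.
Divisors of 310: 1, 2, 5, 10, 31, 62, 155, 310.
Compute 19^d (mod 622) for the divisors d until we hit 1:
19^1 ≡ 19 (mod 622)
19^2 ≡ 361 (mod 622)
19^5 ≡ 539 (mod 622)
19^10 ≡ 47 (mod 622)
19^31 ≡ 275 (mod 622)
19^62 ≡ 363 (mod 622)
19^155 ≡ 621 (mod 622)
19^310 ≡ 1 (mod 622) ✓
The smallest such exponent is 310, so the order of 19 is 310.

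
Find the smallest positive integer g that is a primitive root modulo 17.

φ(17) = 17 − 1 = 16 = 2^4.
Test candidates g = 2, 3, … against the prime factors q ∈ {2} of φ(17): g is a generator iff g^(16/q) ≢ 1 for every such q.
g = 2: 2^8 ≡ 1 — hits 1, so not a primitive root.
g = 3: 3^8 ≡ 16 — none is 1, so 3 is a primitive root.
Hence the least primitive root of 17 is 3.

3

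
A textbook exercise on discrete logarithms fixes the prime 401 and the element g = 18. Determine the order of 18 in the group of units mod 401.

Since 18 ∈ (Z/401Z)^×, its order divides φ(401) = 401 − 1 = 400 = 2^4 · 5^2.
Divisors of 400: 1, 2, 4, 5, 8, 10, 16, 20, 25, 40, 50, 80, 100, 200, 400.
Evaluate successive powers at the divisors of 400:
18^1 ≡ 18 (mod 401)
18^2 ≡ 324 (mod 401)
18^4 ≡ 315 (mod 401)
18^5 ≡ 56 (mod 401)
18^8 ≡ 178 (mod 401)
18^10 ≡ 329 (mod 401)
18^16 ≡ 5 (mod 401)
18^20 ≡ 372 (mod 401)
18^25 ≡ 381 (mod 401)
18^40 ≡ 39 (mod 401)
18^50 ≡ 400 (mod 401)
18^80 ≡ 318 (mod 401)
18^100 ≡ 1 (mod 401) ✓
The smallest such exponent is 100, so the order of 18 is 100.

100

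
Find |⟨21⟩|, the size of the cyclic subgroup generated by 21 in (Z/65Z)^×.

4

By Lagrange's theorem, ord_65(21) divides φ(65) = φ(5·13) = (5−1)·(13−1) = 4·12 = 48 = 2^4 · 3.
Divisors of 48: 1, 2, 3, 4, 6, 8, 12, 16, 24, 48.
Compute 21^d (mod 65) for the divisors d until we hit 1:
21^1 ≡ 21 (mod 65)
21^2 ≡ 51 (mod 65)
21^3 ≡ 31 (mod 65)
21^4 ≡ 1 (mod 65) ✓
Hence ord(21) = 4.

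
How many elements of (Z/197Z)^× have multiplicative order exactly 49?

42

φ(197) = 197 − 1 = 196 = 2^2 · 7^2.
Since (Z/197Z)^× is cyclic of order 196, the number of elements of order d is φ(d) when d | 196 and 0 otherwise.
49 = 7^2 divides 196, and φ(49) = 42.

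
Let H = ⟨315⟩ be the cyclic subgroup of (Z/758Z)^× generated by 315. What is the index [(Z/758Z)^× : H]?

Since 315 ∈ (Z/758Z)^×, its order divides φ(758) = φ(2)·φ(379) = 1·378 = 378 = 2 · 3^3 · 7.
Divisors of 378: 1, 2, 3, 6, 7, 9, 14, 18, 21, 27, 42, 54, 63, 126, 189, 378.
Evaluate successive powers at the divisors of 378:
315^1 ≡ 315
315^2 ≡ 685
315^3 ≡ 503
315^6 ≡ 595
315^7 ≡ 199
315^9 ≡ 633
315^14 ≡ 185
315^18 ≡ 465
315^21 ≡ 431
315^27 ≡ 241
315^42 ≡ 51
315^54 ≡ 473
315^63 ≡ 757
315^126 ≡ 1
So ord_758(315) = 126, hence |⟨315⟩| = 126.
[(Z/758Z)^× : ⟨315⟩] = 378/126 = 3.

3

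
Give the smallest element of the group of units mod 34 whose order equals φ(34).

3

φ(34) = φ(2)·φ(17) = 1·16 = 16 = 2^4.
g is a primitive root iff g^(16/q) ≢ 1 (mod 34) for each prime q ∈ {2}.
g = 2: gcd(2, 34) = 2 > 1, not a unit — skip.
g = 3: 3^8 ≡ 33 — none is 1, so 3 is a primitive root.
The smallest primitive root modulo 34 is 3.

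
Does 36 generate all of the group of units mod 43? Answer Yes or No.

No

φ(43) = 43 − 1 = 42 = 2 · 3 · 7.
It suffices to check that the order of 36 is not a proper divisor of 42: compute 36^(42/q) for q ∈ {2, 3, 7}.
36^21 ≡ 1 (mod 43)  [q = 2: ≡ 1 ✗]
36^14 ≡ 6 (mod 43)  [q = 3: ≢ 1 ✓]
36^6 ≡ 1 (mod 43)  [q = 7: ≡ 1 ✗]
36^21 ≡ 1 shows ord(36) | 21, strictly less than φ(43); not a primitive root.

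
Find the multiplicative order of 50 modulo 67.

66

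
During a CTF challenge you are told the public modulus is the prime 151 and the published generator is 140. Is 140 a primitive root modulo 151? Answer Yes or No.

Yes

φ(151) = 151 − 1 = 150 = 2 · 3 · 5^2.
It suffices to check that the order of 140 is not a proper divisor of 150: compute 140^(150/q) for q ∈ {2, 3, 5}.
140^75 ≡ 150 (mod 151)  [q = 2: ≢ 1 ✓]
140^50 ≡ 32 (mod 151)  [q = 3: ≢ 1 ✓]
140^30 ≡ 64 (mod 151)  [q = 5: ≢ 1 ✓]
All checks pass, so 140 has order 150 and is a primitive root modulo 151.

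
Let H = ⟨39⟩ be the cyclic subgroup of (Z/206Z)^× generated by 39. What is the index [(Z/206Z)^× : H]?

By Lagrange's theorem, ord_206(39) divides φ(206) = φ(2)·φ(103) = 1·102 = 102 = 2 · 3 · 17.
Divisors of 102: 1, 2, 3, 6, 17, 34, 51, 102.
Check 39^d mod 206 for each divisor in increasing order:
39^1 ≡ 39
39^2 ≡ 79
39^3 ≡ 197
39^6 ≡ 81
39^17 ≡ 205
39^34 ≡ 1
Thus |⟨39⟩| = ord(39) = 34.
[(Z/206Z)^× : ⟨39⟩] = 102/34 = 3.

3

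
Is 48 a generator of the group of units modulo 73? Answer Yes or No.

φ(73) = 73 − 1 = 72 = 2^3 · 3^2.
Test 48^(72/q) mod 73 for each prime factor q of 72:
48^36 ≡ 1 (mod 73)  [q = 2: ≡ 1 ✗]
48^24 ≡ 64 (mod 73)  [q = 3: ≢ 1 ✓]
Since 48^36 ≡ 1, the order of 48 divides 36 < 72, so 48 is not a primitive root.

No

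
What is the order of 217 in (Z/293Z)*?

Since 217 ∈ (Z/293Z)^×, its order divides φ(293) = 293 − 1 = 292 = 2^2 · 73.
Divisors of 292: 1, 2, 4, 73, 146, 292.
Compute 217^d (mod 293) for the divisors d until we hit 1:
217^1 ≡ 217 (mod 293)
217^2 ≡ 209 (mod 293)
217^4 ≡ 24 (mod 293)
217^73 ≡ 155 (mod 293)
217^146 ≡ 292 (mod 293)
217^292 ≡ 1 (mod 293) ✓
Hence ord(217) = 292.

292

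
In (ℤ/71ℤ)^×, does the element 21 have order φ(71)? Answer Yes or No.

Yes

φ(71) = 71 − 1 = 70 = 2 · 5 · 7.
Test 21^(70/q) mod 71 for each prime factor q of 70:
21^35 ≡ 70 (mod 71)  [q = 2: ≢ 1 ✓]
21^14 ≡ 5 (mod 71)  [q = 5: ≢ 1 ✓]
21^10 ≡ 30 (mod 71)  [q = 7: ≢ 1 ✓]
None equal 1, so ord_71(21) = 70: 21 is a primitive root.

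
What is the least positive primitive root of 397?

5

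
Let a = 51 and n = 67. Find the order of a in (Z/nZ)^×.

66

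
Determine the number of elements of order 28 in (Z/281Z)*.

12

φ(281) = 281 − 1 = 280 = 2^3 · 5 · 7.
In a cyclic group of order 280, there are φ(d) elements of order d for each divisor d of 280, and zero for non-divisors.
28 = 2^2 · 7 divides 280, and φ(28) = 12.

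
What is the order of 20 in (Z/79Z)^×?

The order of 20 must divide φ(79) = 79 − 1 = 78 = 2 · 3 · 13.
Divisors of 78: 1, 2, 3, 6, 13, 26, 39, 78.
Evaluate successive powers at the divisors of 78:
20^1 ≡ 20 (mod 79)
20^2 ≡ 5 (mod 79)
20^3 ≡ 21 (mod 79)
20^6 ≡ 46 (mod 79)
20^13 ≡ 55 (mod 79)
20^26 ≡ 23 (mod 79)
20^39 ≡ 1 (mod 79) ✓
Therefore the multiplicative order of 20 modulo 79 is 39.

39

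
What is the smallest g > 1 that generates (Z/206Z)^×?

5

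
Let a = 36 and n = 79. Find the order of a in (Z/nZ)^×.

39

ord(36) | φ(79) = 79 − 1 = 78 = 2 · 3 · 13.
Divisors of 78: 1, 2, 3, 6, 13, 26, 39, 78.
Compute 36^d (mod 79) for the divisors d until we hit 1:
36^1 ≡ 36
36^2 ≡ 32
36^3 ≡ 46
36^6 ≡ 62
36^13 ≡ 55
36^26 ≡ 23
36^39 ≡ 1
So ord_79(36) = 39.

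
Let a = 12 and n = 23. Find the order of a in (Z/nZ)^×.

Since 12 ∈ (Z/23Z)^×, its order divides φ(23) = 23 − 1 = 22 = 2 · 11.
Divisors of 22: 1, 2, 11, 22.
Check 12^d mod 23 for each divisor in increasing order:
12^1 ≡ 12
12^2 ≡ 6
12^11 ≡ 1
So ord_23(12) = 11.

11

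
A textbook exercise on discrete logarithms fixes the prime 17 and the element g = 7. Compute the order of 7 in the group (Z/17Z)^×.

By Lagrange's theorem, ord_17(7) divides φ(17) = 17 − 1 = 16 = 2^4.
Divisors of 16: 1, 2, 4, 8, 16.
Check 7^d mod 17 for each divisor in increasing order:
7^1 ≡ 7 (mod 17)
7^2 ≡ 15 (mod 17)
7^4 ≡ 4 (mod 17)
7^8 ≡ 16 (mod 17)
7^16 ≡ 1 (mod 17) ✓
The smallest such exponent is 16, so the order of 7 is 16.

16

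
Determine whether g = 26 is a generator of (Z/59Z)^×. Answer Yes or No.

φ(59) = 59 − 1 = 58 = 2 · 29.
It suffices to check that the order of 26 is not a proper divisor of 58: compute 26^(58/q) for q ∈ {2, 29}.
26^29 ≡ 1 (mod 59)  [q = 2: ≡ 1 ✗]
26^2 ≡ 27 (mod 59)  [q = 29: ≢ 1 ✓]
The check at q = 2 fails, so 26 generates a proper subgroup.

No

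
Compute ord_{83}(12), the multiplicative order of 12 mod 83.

41

The order of 12 must divide φ(83) = 83 − 1 = 82 = 2 · 41.
Divisors of 82: 1, 2, 41, 82.
Evaluate successive powers at the divisors of 82:
12^1 ≡ 12 (mod 83)
12^2 ≡ 61 (mod 83)
12^41 ≡ 1 (mod 83) ✓
Hence ord(12) = 41.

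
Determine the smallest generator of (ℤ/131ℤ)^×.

2

φ(131) = 131 − 1 = 130 = 2 · 5 · 13.
Test candidates g = 2, 3, … against the prime factors q ∈ {2, 5, 13} of φ(131): g is a generator iff g^(130/q) ≢ 1 for every such q.
g = 2: 2^65 ≡ 130; 2^26 ≡ 53; 2^10 ≡ 107 — none is 1, so 2 is a primitive root.
Hence the least primitive root of 131 is 2.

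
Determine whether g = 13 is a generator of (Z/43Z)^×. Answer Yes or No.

φ(43) = 43 − 1 = 42 = 2 · 3 · 7.
It suffices to check that the order of 13 is not a proper divisor of 42: compute 13^(42/q) for q ∈ {2, 3, 7}.
13^21 ≡ 1 (mod 43)  [q = 2: ≡ 1 ✗]
13^14 ≡ 6 (mod 43)  [q = 3: ≢ 1 ✓]
13^6 ≡ 16 (mod 43)  [q = 7: ≢ 1 ✓]
The check at q = 2 fails, so 13 generates a proper subgroup.

No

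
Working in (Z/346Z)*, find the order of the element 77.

ord(77) | φ(346) = φ(2)·φ(173) = 1·172 = 172 = 2^2 · 43.
Divisors of 172: 1, 2, 4, 43, 86, 172.
Compute 77^d (mod 346) for the divisors d until we hit 1:
77^1 ≡ 77 (mod 346)
77^2 ≡ 47 (mod 346)
77^4 ≡ 133 (mod 346)
77^43 ≡ 345 (mod 346)
77^86 ≡ 1 (mod 346) ✓
Hence ord(77) = 86.

86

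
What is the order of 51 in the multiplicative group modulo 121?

110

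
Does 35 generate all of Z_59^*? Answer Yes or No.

No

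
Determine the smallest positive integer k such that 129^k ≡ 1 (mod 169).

26

ord(129) | φ(169) = φ(13^2) = 13·(13−1) = 156 = 2^2 · 3 · 13.
Divisors of 156: 1, 2, 3, 4, 6, 12, 13, 26, 39, 52, 78, 156.
Check 129^d mod 169 for each divisor in increasing order:
129^1 ≡ 129 (mod 169)
129^2 ≡ 79 (mod 169)
129^3 ≡ 51 (mod 169)
129^4 ≡ 157 (mod 169)
129^6 ≡ 66 (mod 169)
129^12 ≡ 131 (mod 169)
129^13 ≡ 168 (mod 169)
129^26 ≡ 1 (mod 169) ✓
So ord_169(129) = 26.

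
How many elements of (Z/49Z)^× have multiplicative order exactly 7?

6

φ(49) = φ(7^2) = 7·(7−1) = 42 = 2 · 3 · 7.
(Z/49Z)^× is cyclic (|G| = 42); a cyclic group of order m has exactly φ(d) elements of each order d | m, and none otherwise.
7 | 42, and φ(7) = 7 − 1 = 6.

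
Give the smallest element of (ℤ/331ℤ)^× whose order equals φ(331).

3

φ(331) = 331 − 1 = 330 = 2 · 3 · 5 · 11.
Test candidates g = 2, 3, … against the prime factors q ∈ {2, 3, 5, 11} of φ(331): g is a generator iff g^(330/q) ≢ 1 for every such q.
g = 2: 2^165 ≡ 330; 2^110 ≡ 299; 2^66 ≡ 64; 2^30 ≡ 1 — hits 1, so not a primitive root.
g = 3: 3^165 ≡ 330; 3^110 ≡ 299; 3^66 ≡ 64; 3^30 ≡ 270 — none is 1, so 3 is a primitive root.
Hence the least primitive root of 331 is 3.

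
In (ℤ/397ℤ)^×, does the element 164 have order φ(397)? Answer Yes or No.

φ(397) = 397 − 1 = 396 = 2^2 · 3^2 · 11.
Test 164^(396/q) mod 397 for each prime factor q of 396:
164^198 ≡ 396 (mod 397)  [q = 2: ≢ 1 ✓]
164^132 ≡ 362 (mod 397)  [q = 3: ≢ 1 ✓]
164^36 ≡ 333 (mod 397)  [q = 11: ≢ 1 ✓]
All checks pass, so 164 has order 396 and is a primitive root modulo 397.

Yes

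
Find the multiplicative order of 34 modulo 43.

42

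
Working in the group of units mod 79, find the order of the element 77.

78

The order of 77 must divide φ(79) = 79 − 1 = 78 = 2 · 3 · 13.
Divisors of 78: 1, 2, 3, 6, 13, 26, 39, 78.
Check 77^d mod 79 for each divisor in increasing order:
77^1 ≡ 77
77^2 ≡ 4
77^3 ≡ 71
77^6 ≡ 64
77^13 ≡ 24
77^26 ≡ 23
77^39 ≡ 78
77^78 ≡ 1
So ord_79(77) = 78.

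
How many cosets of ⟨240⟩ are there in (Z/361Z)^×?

3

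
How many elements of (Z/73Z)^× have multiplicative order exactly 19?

0

φ(73) = 73 − 1 = 72 = 2^3 · 3^2.
In a cyclic group of order 72, there are φ(d) elements of order d for each divisor d of 72, and zero for non-divisors.
19 does not divide 72, so no element of (Z/73Z)^× has order 19.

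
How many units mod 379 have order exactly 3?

2

φ(379) = 379 − 1 = 378 = 2 · 3^3 · 7.
Since (Z/379Z)^× is cyclic of order 378, the number of elements of order d is φ(d) when d | 378 and 0 otherwise.
3 | 378, and φ(3) = 3 − 1 = 2.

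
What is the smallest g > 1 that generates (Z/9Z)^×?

φ(9) = φ(3^2) = 3·(3−1) = 6 = 2 · 3.
g is a primitive root iff g^(6/q) ≢ 1 (mod 9) for each prime q ∈ {2, 3}.
g = 2: 2^3 ≡ 8; 2^2 ≡ 4 — none is 1, so 2 is a primitive root.
The smallest primitive root modulo 9 is 2.

2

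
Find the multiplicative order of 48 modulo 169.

39

Since 48 ∈ (Z/169Z)^×, its order divides φ(169) = φ(13^2) = 13·(13−1) = 156 = 2^2 · 3 · 13.
Divisors of 156: 1, 2, 3, 4, 6, 12, 13, 26, 39, 52, 78, 156.
Test each divisor d:
48^1 ≡ 48 (mod 169)
48^2 ≡ 107 (mod 169)
48^3 ≡ 66 (mod 169)
48^4 ≡ 126 (mod 169)
48^6 ≡ 131 (mod 169)
48^12 ≡ 92 (mod 169)
48^13 ≡ 22 (mod 169)
48^26 ≡ 146 (mod 169)
48^39 ≡ 1 (mod 169) ✓
Therefore the multiplicative order of 48 modulo 169 is 39.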